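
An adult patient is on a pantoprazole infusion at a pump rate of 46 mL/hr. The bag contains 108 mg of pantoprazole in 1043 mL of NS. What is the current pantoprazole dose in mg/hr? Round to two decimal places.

4.76 mg/hr

Concentration = 108 mg ÷ 1043 mL = 0.1035475 mg/mL
Drug rate = 46 mL/hr × 0.1035475 mg/mL = 4.763183 mg/hr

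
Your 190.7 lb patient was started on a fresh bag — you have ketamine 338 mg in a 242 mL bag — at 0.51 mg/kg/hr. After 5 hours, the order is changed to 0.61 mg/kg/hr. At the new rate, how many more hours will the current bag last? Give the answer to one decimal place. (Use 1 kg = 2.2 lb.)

2.2 hours

Initial rate:
Weight = 190.7 lb ÷ 2.2 lb/kg = 86.68182 kg
Dose = 0.51 mg/kg/hr × 86.68182 kg = 44.20773 mg/hr
Concentration = 338 mg ÷ 242 mL = 1.396694 mg/mL
Rate = 44.20773 mg/hr ÷ 1.396694 mg/mL = 31.65169 mL/hr
Volume infused so far = 31.65169 mL/hr × 5 hr = 158.2584 mL
Volume remaining = 242 − 158.2584 = 83.74157 mL
New rate:
Dose = 0.61 mg/kg/hr × 86.68182 kg = 52.87591 mg/hr
Rate = 52.87591 mg/hr ÷ 1.396694 mg/mL = 37.8579 mL/hr
Time remaining = 83.74157 mL ÷ 37.8579 mL/hr = 2.211997 hr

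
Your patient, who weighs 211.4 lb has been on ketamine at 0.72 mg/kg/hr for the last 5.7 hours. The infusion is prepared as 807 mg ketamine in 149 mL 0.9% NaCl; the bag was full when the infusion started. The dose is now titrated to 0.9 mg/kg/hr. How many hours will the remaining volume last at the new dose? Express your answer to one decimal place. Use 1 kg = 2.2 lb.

4.8 hours

Initial rate:
Weight = 211.4 lb ÷ 2.2 lb/kg = 96.09091 kg
Dose = 0.72 mg/kg/hr × 96.09091 kg = 69.18545 mg/hr
Concentration = 807 mg ÷ 149 mL = 5.416107 mg/mL
Rate = 69.18545 mg/hr ÷ 5.416107 mg/mL = 12.77402 mL/hr
Volume infused so far = 12.77402 mL/hr × 5.7 hr = 72.8119 mL
Volume remaining = 149 − 72.8119 = 76.1881 mL
New rate:
Dose = 0.9 mg/kg/hr × 96.09091 kg = 86.48182 mg/hr
Rate = 86.48182 mg/hr ÷ 5.416107 mg/mL = 15.96752 mL/hr
Time remaining = 76.1881 mL ÷ 15.96752 mL/hr = 4.771441 hr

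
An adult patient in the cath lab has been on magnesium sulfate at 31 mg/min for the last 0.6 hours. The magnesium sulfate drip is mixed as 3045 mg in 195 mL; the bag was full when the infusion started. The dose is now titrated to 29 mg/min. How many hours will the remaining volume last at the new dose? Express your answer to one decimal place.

1.1 hours

Initial rate:
31 mg/min × 60 min/hr = 1860 mg/hr
Concentration = 3045 mg ÷ 195 mL = 15.61538 mg/mL
Rate = 1860 mg/hr ÷ 15.61538 mg/mL = 119.1133 mL/hr
Volume infused so far = 119.1133 mL/hr × 0.6 hr = 71.46798 mL
Volume remaining = 195 − 71.46798 = 123.532 mL
New rate:
29 mg/min × 60 min/hr = 1740 mg/hr
Rate = 1740 mg/hr ÷ 15.61538 mg/mL = 111.4286 mL/hr
Time remaining = 123.532 mL ÷ 111.4286 mL/hr = 1.108621 hr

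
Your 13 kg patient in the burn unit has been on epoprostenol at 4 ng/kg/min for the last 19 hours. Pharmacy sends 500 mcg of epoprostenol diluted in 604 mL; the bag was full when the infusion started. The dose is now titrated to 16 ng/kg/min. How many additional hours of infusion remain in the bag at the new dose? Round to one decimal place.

Initial rate:
Dose = 4 ng/kg/min × 13 kg = 52 ng/min
52 ng/min × 60 min/hr = 3120 ng/hr
Concentration = 500 mcg ÷ 604 mL = 0.8278146 mcg/mL = 827.8146 ng/mL
Rate = 3120 ng/hr ÷ 827.8146 ng/mL = 3.76896 mL/hr
Volume infused so far = 3.76896 mL/hr × 19 hr = 71.61024 mL
Volume remaining = 604 − 71.61024 = 532.3898 mL
New rate:
Dose = 16 ng/kg/min × 13 kg = 208 ng/min
208 ng/min × 60 min/hr = 12480 ng/hr
Rate = 12480 ng/hr ÷ 827.8146 ng/mL = 15.07584 mL/hr
Time remaining = 532.3898 mL ÷ 15.07584 mL/hr = 35.3141 hr

35.3 hours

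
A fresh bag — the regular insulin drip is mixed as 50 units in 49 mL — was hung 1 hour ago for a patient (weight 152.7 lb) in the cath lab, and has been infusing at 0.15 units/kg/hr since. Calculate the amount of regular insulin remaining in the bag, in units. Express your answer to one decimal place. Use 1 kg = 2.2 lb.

Weight = 152.7 lb ÷ 2.2 lb/kg = 69.40909 kg
Dose = 0.15 units/kg/hr × 69.40909 kg = 10.41136 units/hr
Concentration = 50 units ÷ 49 mL = 1.020408 units/mL
Rate = 10.41136 units/hr ÷ 1.020408 units/mL = 10.20314 mL/hr
Volume infused = 10.20314 mL/hr × 1 hr = 10.20314 mL
Volume remaining = 49 − 10.20314 = 38.79686 mL
Drug remaining = 38.79686 mL × 1.020408 units/mL = 39.58864 units

39.6 units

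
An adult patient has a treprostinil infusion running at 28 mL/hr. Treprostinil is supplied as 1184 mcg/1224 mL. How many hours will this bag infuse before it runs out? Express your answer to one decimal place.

Duration = 1224 mL ÷ 28 mL/hr = 43.71429 hr

43.7 hours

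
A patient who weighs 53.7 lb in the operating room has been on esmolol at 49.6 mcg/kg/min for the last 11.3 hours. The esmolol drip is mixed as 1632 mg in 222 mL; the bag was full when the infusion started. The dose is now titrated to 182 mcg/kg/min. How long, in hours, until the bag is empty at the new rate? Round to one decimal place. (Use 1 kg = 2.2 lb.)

3.0 hours

Initial rate:
Weight = 53.7 lb ÷ 2.2 lb/kg = 24.40909 kg
Dose = 49.6 mcg/kg/min × 24.40909 kg = 1210.691 mcg/min
1210.691 mcg/min × 60 min/hr = 72641.45 mcg/hr
Concentration = 1632 mg ÷ 222 mL = 7.351351 mg/mL = 7351.351 mcg/mL
Rate = 72641.45 mcg/hr ÷ 7351.351 mcg/mL = 9.881374 mL/hr
Volume infused so far = 9.881374 mL/hr × 11.3 hr = 111.6595 mL
Volume remaining = 222 − 111.6595 = 110.3405 mL
New rate:
Dose = 182 mcg/kg/min × 24.40909 kg = 4442.455 mcg/min
4442.455 mcg/min × 60 min/hr = 266547.3 mcg/hr
Rate = 266547.3 mcg/hr ÷ 7351.351 mcg/mL = 36.25827 mL/hr
Time remaining = 110.3405 mL ÷ 36.25827 mL/hr = 3.043181 hr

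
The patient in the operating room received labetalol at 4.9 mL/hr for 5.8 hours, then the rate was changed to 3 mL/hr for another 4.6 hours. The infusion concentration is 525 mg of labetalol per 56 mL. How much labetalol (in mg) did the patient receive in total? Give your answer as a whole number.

396 mg

Concentration = 525 mg ÷ 56 mL = 9.375 mg/mL
Stage 1: 4.9 mL/hr × 5.8 hr = 28.42 mL → 28.42 mL × 9.375 mg/mL = 266.4375 mg
Stage 2: 3 mL/hr × 4.6 hr = 13.8 mL → 13.8 mL × 9.375 mg/mL = 129.375 mg
Total = 266.4375 + 129.375 = 395.8125 mg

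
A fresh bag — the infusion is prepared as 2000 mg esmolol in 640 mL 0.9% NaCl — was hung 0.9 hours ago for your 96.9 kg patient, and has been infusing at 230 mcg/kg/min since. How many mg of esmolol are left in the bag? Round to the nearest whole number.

797 mg

Dose = 230 mcg/kg/min × 96.9 kg = 22287 mcg/min
22287 mcg/min × 60 min/hr = 1337220 mcg/hr
Concentration = 2000 mg ÷ 640 mL = 3.125 mg/mL = 3125 mcg/mL
Rate = 1337220 mcg/hr ÷ 3125 mcg/mL = 427.9104 mL/hr
Volume infused = 427.9104 mL/hr × 0.9 hr = 385.1194 mL
Volume remaining = 640 − 385.1194 = 254.8806 mL
Drug remaining = 254.8806 mL × 3125 mcg/mL = 796502 mcg = 796.502 mg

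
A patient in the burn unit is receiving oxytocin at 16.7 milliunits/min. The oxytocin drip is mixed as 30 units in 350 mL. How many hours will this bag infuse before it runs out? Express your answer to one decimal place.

29.9 hours

16.7 milliunits/min × 60 min/hr = 1002 milliunits/hr
Concentration = 30 units ÷ 350 mL = 0.08571429 units/mL = 85.71429 milliunits/mL
Rate = 1002 milliunits/hr ÷ 85.71429 milliunits/mL = 11.69 mL/hr
Duration = 350 mL ÷ 11.69 mL/hr = 29.94012 hr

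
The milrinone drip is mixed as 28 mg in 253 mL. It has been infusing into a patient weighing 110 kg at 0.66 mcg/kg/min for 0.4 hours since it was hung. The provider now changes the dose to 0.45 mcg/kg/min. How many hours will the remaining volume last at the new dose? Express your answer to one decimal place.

Initial rate:
Dose = 0.66 mcg/kg/min × 110 kg = 72.6 mcg/min
72.6 mcg/min × 60 min/hr = 4356 mcg/hr
Concentration = 28 mg ÷ 253 mL = 0.1106719 mg/mL = 110.6719 mcg/mL
Rate = 4356 mcg/hr ÷ 110.6719 mcg/mL = 39.35957 mL/hr
Volume infused so far = 39.35957 mL/hr × 0.4 hr = 15.74383 mL
Volume remaining = 253 − 15.74383 = 237.2562 mL
New rate:
Dose = 0.45 mcg/kg/min × 110 kg = 49.5 mcg/min
49.5 mcg/min × 60 min/hr = 2970 mcg/hr
Rate = 2970 mcg/hr ÷ 110.6719 mcg/mL = 26.83607 mL/hr
Time remaining = 237.2562 mL ÷ 26.83607 mL/hr = 8.840943 hr

8.8 hours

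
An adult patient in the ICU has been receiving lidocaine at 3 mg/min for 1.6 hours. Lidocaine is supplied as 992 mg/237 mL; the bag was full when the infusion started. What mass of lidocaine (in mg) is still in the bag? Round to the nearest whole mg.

704 mg

3 mg/min × 60 min/hr = 180 mg/hr
Concentration = 992 mg ÷ 237 mL = 4.185654 mg/mL
Rate = 180 mg/hr ÷ 4.185654 mg/mL = 43.00403 mL/hr
Volume infused = 43.00403 mL/hr × 1.6 hr = 68.80645 mL
Volume remaining = 237 − 68.80645 = 168.1935 mL
Drug remaining = 168.1935 mL × 4.185654 mg/mL = 704 mg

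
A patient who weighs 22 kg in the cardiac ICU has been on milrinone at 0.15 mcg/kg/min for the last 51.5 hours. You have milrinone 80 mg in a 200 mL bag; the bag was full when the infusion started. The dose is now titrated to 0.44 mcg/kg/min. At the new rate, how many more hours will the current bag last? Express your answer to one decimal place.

Initial rate:
Dose = 0.15 mcg/kg/min × 22 kg = 3.3 mcg/min
3.3 mcg/min × 60 min/hr = 198 mcg/hr
Concentration = 80 mg ÷ 200 mL = 0.4 mg/mL = 400 mcg/mL
Rate = 198 mcg/hr ÷ 400 mcg/mL = 0.495 mL/hr
Volume infused so far = 0.495 mL/hr × 51.5 hr = 25.4925 mL
Volume remaining = 200 − 25.4925 = 174.5075 mL
New rate:
Dose = 0.44 mcg/kg/min × 22 kg = 9.68 mcg/min
9.68 mcg/min × 60 min/hr = 580.8 mcg/hr
Rate = 580.8 mcg/hr ÷ 400 mcg/mL = 1.452 mL/hr
Time remaining = 174.5075 mL ÷ 1.452 mL/hr = 120.1842 hr

120.2 hours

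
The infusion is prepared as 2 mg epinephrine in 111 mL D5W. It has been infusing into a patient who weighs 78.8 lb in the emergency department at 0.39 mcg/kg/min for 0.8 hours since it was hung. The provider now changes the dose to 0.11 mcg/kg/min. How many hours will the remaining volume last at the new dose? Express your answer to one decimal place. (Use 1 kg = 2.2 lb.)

Initial rate:
Weight = 78.8 lb ÷ 2.2 lb/kg = 35.81818 kg
Dose = 0.39 mcg/kg/min × 35.81818 kg = 13.96909 mcg/min
13.96909 mcg/min × 60 min/hr = 838.1455 mcg/hr
Concentration = 2 mg ÷ 111 mL = 0.01801802 mg/mL = 18.01802 mcg/mL
Rate = 838.1455 mcg/hr ÷ 18.01802 mcg/mL = 46.51707 mL/hr
Volume infused so far = 46.51707 mL/hr × 0.8 hr = 37.21366 mL
Volume remaining = 111 − 37.21366 = 73.78634 mL
New rate:
Dose = 0.11 mcg/kg/min × 35.81818 kg = 3.94 mcg/min
3.94 mcg/min × 60 min/hr = 236.4 mcg/hr
Rate = 236.4 mcg/hr ÷ 18.01802 mcg/mL = 13.1202 mL/hr
Time remaining = 73.78634 mL ÷ 13.1202 mL/hr = 5.623873 hr

5.6 hours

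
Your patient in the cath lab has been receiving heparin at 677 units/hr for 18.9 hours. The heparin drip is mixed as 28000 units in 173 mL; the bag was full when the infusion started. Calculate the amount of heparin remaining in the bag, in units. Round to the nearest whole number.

Concentration = 28000 units ÷ 173 mL = 161.8497 units/mL
Rate = 677 units/hr ÷ 161.8497 units/mL = 4.182893 mL/hr
Volume infused = 4.182893 mL/hr × 18.9 hr = 79.05667 mL
Volume remaining = 173 − 79.05667 = 93.94333 mL
Drug remaining = 93.94333 mL × 161.8497 units/mL = 15204.7 units

15205 units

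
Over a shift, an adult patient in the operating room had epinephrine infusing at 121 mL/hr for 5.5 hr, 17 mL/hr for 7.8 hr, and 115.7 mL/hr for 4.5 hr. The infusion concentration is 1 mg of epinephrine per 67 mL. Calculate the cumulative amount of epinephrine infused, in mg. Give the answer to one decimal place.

19.7 mg

Concentration = 1 mg ÷ 67 mL = 0.01492537 mg/mL
Stage 1: 121 mL/hr × 5.5 hr = 665.5 mL → 665.5 mL × 0.01492537 mg/mL = 9.932836 mg
Stage 2: 17 mL/hr × 7.8 hr = 132.6 mL → 132.6 mL × 0.01492537 mg/mL = 1.979104 mg
Stage 3: 115.7 mL/hr × 4.5 hr = 520.65 mL → 520.65 mL × 0.01492537 mg/mL = 7.770896 mg
Total = 9.932836 + 1.979104 + 7.770896 = 19.68284 mg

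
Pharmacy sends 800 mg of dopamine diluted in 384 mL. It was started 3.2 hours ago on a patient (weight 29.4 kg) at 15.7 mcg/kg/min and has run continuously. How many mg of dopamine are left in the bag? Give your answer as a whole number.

711 mg

Dose = 15.7 mcg/kg/min × 29.4 kg = 461.58 mcg/min
461.58 mcg/min × 60 min/hr = 27694.8 mcg/hr
Concentration = 800 mg ÷ 384 mL = 2.083333 mg/mL = 2083.333 mcg/mL
Rate = 27694.8 mcg/hr ÷ 2083.333 mcg/mL = 13.2935 mL/hr
Volume infused = 13.2935 mL/hr × 3.2 hr = 42.53921 mL
Volume remaining = 384 − 42.53921 = 341.4608 mL
Drug remaining = 341.4608 mL × 2083.333 mcg/mL = 711376.6 mcg = 711.3766 mg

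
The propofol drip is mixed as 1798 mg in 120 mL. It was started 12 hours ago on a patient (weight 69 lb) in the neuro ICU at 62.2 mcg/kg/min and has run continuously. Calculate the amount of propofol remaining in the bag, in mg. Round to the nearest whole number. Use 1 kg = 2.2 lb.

393 mg

Weight = 69 lb ÷ 2.2 lb/kg = 31.36364 kg
Dose = 62.2 mcg/kg/min × 31.36364 kg = 1950.818 mcg/min
1950.818 mcg/min × 60 min/hr = 117049.1 mcg/hr
Concentration = 1798 mg ÷ 120 mL = 14.98333 mg/mL = 14983.33 mcg/mL
Rate = 117049.1 mcg/hr ÷ 14983.33 mcg/mL = 7.811953 mL/hr
Volume infused = 7.811953 mL/hr × 12 hr = 93.74343 mL
Volume remaining = 120 − 93.74343 = 26.25657 mL
Drug remaining = 26.25657 mL × 14983.33 mcg/mL = 393410.9 mcg = 393.4109 mg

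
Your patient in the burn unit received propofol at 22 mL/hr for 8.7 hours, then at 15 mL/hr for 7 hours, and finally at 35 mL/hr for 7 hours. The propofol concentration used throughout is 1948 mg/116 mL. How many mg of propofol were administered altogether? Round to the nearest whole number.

Concentration = 1948 mg ÷ 116 mL = 16.7931 mg/mL
Stage 1: 22 mL/hr × 8.7 hr = 191.4 mL → 191.4 mL × 16.7931 mg/mL = 3214.2 mg
Stage 2: 15 mL/hr × 7 hr = 105 mL → 105 mL × 16.7931 mg/mL = 1763.276 mg
Stage 3: 35 mL/hr × 7 hr = 245 mL → 245 mL × 16.7931 mg/mL = 4114.31 mg
Total = 3214.2 + 1763.276 + 4114.31 = 9091.786 mg

9092 mg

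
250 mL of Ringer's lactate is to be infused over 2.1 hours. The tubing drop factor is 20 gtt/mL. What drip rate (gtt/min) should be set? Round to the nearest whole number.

40 gtt/min

250 mL ÷ (2.1 hr × 60 = 126 min) = 1.984127 mL/min
1.984127 mL/min × 20 gtt/mL = 39.68254 gtt/min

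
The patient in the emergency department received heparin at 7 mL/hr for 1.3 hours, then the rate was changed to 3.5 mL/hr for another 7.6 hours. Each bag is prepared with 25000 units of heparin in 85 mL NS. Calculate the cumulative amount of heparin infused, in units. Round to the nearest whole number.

Concentration = 25000 units ÷ 85 mL = 294.1176 units/mL
Stage 1: 7 mL/hr × 1.3 hr = 9.1 mL → 9.1 mL × 294.1176 units/mL = 2676.471 units
Stage 2: 3.5 mL/hr × 7.6 hr = 26.6 mL → 26.6 mL × 294.1176 units/mL = 7823.529 units
Total = 2676.471 + 7823.529 = 10500 units

10500 units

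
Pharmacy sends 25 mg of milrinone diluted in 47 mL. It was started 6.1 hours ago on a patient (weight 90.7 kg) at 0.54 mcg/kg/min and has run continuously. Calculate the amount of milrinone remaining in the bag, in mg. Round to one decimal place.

Dose = 0.54 mcg/kg/min × 90.7 kg = 48.978 mcg/min
48.978 mcg/min × 60 min/hr = 2938.68 mcg/hr
Concentration = 25 mg ÷ 47 mL = 0.5319149 mg/mL = 531.9149 mcg/mL
Rate = 2938.68 mcg/hr ÷ 531.9149 mcg/mL = 5.524718 mL/hr
Volume infused = 5.524718 mL/hr × 6.1 hr = 33.70078 mL
Volume remaining = 47 − 33.70078 = 13.29922 mL
Drug remaining = 13.29922 mL × 531.9149 mcg/mL = 7074.052 mcg = 7.074052 mg

7.1 mg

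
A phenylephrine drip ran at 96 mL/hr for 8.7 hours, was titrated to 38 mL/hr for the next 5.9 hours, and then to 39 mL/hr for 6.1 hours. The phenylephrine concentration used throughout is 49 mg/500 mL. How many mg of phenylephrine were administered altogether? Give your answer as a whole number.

Concentration = 49 mg ÷ 500 mL = 0.098 mg/mL
Stage 1: 96 mL/hr × 8.7 hr = 835.2 mL → 835.2 mL × 0.098 mg/mL = 81.8496 mg
Stage 2: 38 mL/hr × 5.9 hr = 224.2 mL → 224.2 mL × 0.098 mg/mL = 21.9716 mg
Stage 3: 39 mL/hr × 6.1 hr = 237.9 mL → 237.9 mL × 0.098 mg/mL = 23.3142 mg
Total = 81.8496 + 21.9716 + 23.3142 = 127.1354 mg

127 mg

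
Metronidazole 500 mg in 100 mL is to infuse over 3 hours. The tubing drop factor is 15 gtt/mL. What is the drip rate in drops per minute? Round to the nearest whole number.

8 gtt/min

100 mL ÷ (3 hr × 60 = 180 min) = 0.5555556 mL/min
0.5555556 mL/min × 15 gtt/mL = 8.333333 gtt/min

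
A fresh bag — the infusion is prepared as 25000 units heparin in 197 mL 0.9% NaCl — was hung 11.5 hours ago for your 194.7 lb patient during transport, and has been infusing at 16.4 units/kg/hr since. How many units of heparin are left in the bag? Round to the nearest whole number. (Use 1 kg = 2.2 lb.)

Weight = 194.7 lb ÷ 2.2 lb/kg = 88.5 kg
Dose = 16.4 units/kg/hr × 88.5 kg = 1451.4 units/hr
Concentration = 25000 units ÷ 197 mL = 126.9036 units/mL
Rate = 1451.4 units/hr ÷ 126.9036 units/mL = 11.43703 mL/hr
Volume infused = 11.43703 mL/hr × 11.5 hr = 131.5259 mL
Volume remaining = 197 − 131.5259 = 65.47413 mL
Drug remaining = 65.47413 mL × 126.9036 units/mL = 8308.9 units

8309 units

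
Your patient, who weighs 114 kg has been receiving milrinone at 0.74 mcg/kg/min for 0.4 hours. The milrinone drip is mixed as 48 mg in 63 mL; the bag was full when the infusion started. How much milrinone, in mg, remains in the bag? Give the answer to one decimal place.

Dose = 0.74 mcg/kg/min × 114 kg = 84.36 mcg/min
84.36 mcg/min × 60 min/hr = 5061.6 mcg/hr
Concentration = 48 mg ÷ 63 mL = 0.7619048 mg/mL = 761.9048 mcg/mL
Rate = 5061.6 mcg/hr ÷ 761.9048 mcg/mL = 6.64335 mL/hr
Volume infused = 6.64335 mL/hr × 0.4 hr = 2.65734 mL
Volume remaining = 63 − 2.65734 = 60.34266 mL
Drug remaining = 60.34266 mL × 761.9048 mcg/mL = 45975.36 mcg = 45.97536 mg

46.0 mg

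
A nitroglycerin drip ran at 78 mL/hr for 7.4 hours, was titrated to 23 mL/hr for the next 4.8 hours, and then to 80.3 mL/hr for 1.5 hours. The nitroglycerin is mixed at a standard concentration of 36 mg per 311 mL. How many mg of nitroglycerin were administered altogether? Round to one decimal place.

Concentration = 36 mg ÷ 311 mL = 0.1157556 mg/mL
Stage 1: 78 mL/hr × 7.4 hr = 577.2 mL → 577.2 mL × 0.1157556 mg/mL = 66.81415 mg
Stage 2: 23 mL/hr × 4.8 hr = 110.4 mL → 110.4 mL × 0.1157556 mg/mL = 12.77942 mg
Stage 3: 80.3 mL/hr × 1.5 hr = 120.45 mL → 120.45 mL × 0.1157556 mg/mL = 13.94277 mg
Total = 66.81415 + 12.77942 + 13.94277 = 93.53633 mg

93.5 mg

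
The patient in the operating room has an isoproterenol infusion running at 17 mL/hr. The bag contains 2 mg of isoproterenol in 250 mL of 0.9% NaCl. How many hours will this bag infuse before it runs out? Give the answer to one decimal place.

14.7 hours

Duration = 250 mL ÷ 17 mL/hr = 14.70588 hr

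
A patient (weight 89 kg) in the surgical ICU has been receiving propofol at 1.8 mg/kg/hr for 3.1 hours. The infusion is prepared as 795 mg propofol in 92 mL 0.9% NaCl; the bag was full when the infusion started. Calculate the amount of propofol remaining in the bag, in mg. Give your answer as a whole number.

Dose = 1.8 mg/kg/hr × 89 kg = 160.2 mg/hr
Concentration = 795 mg ÷ 92 mL = 8.641304 mg/mL
Rate = 160.2 mg/hr ÷ 8.641304 mg/mL = 18.53887 mL/hr
Volume infused = 18.53887 mL/hr × 3.1 hr = 57.47049 mL
Volume remaining = 92 − 57.47049 = 34.52951 mL
Drug remaining = 34.52951 mL × 8.641304 mg/mL = 298.38 mg

298 mg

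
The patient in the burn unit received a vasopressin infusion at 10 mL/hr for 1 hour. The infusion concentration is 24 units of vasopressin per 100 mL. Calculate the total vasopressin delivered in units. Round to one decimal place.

Concentration = 24 units ÷ 100 mL = 0.24 units/mL
Drug rate = 10 mL/hr × 0.24 units/mL = 2.4 units/hr
Total = 2.4 units/hr × 1 hr = 2.4 units

2.4 units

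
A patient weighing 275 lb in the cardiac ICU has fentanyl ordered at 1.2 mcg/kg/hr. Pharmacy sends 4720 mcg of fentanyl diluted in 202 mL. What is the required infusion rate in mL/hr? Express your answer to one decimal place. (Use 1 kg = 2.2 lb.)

Weight = 275 lb ÷ 2.2 lb/kg = 125 kg
Dose = 1.2 mcg/kg/hr × 125 kg = 150 mcg/hr
Concentration = 4720 mcg ÷ 202 mL = 23.36634 mcg/mL
Rate = 150 mcg/hr ÷ 23.36634 mcg/mL = 6.419492 mL/hr

6.4 mL/hr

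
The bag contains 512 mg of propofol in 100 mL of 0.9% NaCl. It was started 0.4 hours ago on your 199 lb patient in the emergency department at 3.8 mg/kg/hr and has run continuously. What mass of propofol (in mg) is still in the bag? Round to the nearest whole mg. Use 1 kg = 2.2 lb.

Weight = 199 lb ÷ 2.2 lb/kg = 90.45455 kg
Dose = 3.8 mg/kg/hr × 90.45455 kg = 343.7273 mg/hr
Concentration = 512 mg ÷ 100 mL = 5.12 mg/mL
Rate = 343.7273 mg/hr ÷ 5.12 mg/mL = 67.13423 mL/hr
Volume infused = 67.13423 mL/hr × 0.4 hr = 26.85369 mL
Volume remaining = 100 − 26.85369 = 73.14631 mL
Drug remaining = 73.14631 mL × 5.12 mg/mL = 374.5091 mg

375 mg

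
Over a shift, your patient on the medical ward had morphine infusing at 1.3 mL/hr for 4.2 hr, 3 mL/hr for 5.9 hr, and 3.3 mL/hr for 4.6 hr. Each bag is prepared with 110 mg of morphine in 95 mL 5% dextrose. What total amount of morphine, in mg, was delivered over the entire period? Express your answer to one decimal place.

Concentration = 110 mg ÷ 95 mL = 1.157895 mg/mL
Stage 1: 1.3 mL/hr × 4.2 hr = 5.46 mL → 5.46 mL × 1.157895 mg/mL = 6.322105 mg
Stage 2: 3 mL/hr × 5.9 hr = 17.7 mL → 17.7 mL × 1.157895 mg/mL = 20.49474 mg
Stage 3: 3.3 mL/hr × 4.6 hr = 15.18 mL → 15.18 mL × 1.157895 mg/mL = 17.57684 mg
Total = 6.322105 + 20.49474 + 17.57684 = 44.39368 mg

44.4 mg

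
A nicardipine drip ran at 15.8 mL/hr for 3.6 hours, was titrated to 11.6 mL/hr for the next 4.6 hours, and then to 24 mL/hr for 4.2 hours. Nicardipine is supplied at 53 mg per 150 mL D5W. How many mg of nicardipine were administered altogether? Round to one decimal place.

Concentration = 53 mg ÷ 150 mL = 0.3533333 mg/mL
Stage 1: 15.8 mL/hr × 3.6 hr = 56.88 mL → 56.88 mL × 0.3533333 mg/mL = 20.0976 mg
Stage 2: 11.6 mL/hr × 4.6 hr = 53.36 mL → 53.36 mL × 0.3533333 mg/mL = 18.85387 mg
Stage 3: 24 mL/hr × 4.2 hr = 100.8 mL → 100.8 mL × 0.3533333 mg/mL = 35.616 mg
Total = 20.0976 + 18.85387 + 35.616 = 74.56747 mg

74.6 mg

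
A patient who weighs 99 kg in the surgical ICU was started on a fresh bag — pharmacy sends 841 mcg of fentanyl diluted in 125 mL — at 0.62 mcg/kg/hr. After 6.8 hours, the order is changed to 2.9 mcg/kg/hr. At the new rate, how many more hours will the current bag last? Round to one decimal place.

1.5 hours

Initial rate:
Dose = 0.62 mcg/kg/hr × 99 kg = 61.38 mcg/hr
Concentration = 841 mcg ÷ 125 mL = 6.728 mcg/mL
Rate = 61.38 mcg/hr ÷ 6.728 mcg/mL = 9.123068 mL/hr
Volume infused so far = 9.123068 mL/hr × 6.8 hr = 62.03686 mL
Volume remaining = 125 − 62.03686 = 62.96314 mL
New rate:
Dose = 2.9 mcg/kg/hr × 99 kg = 287.1 mcg/hr
Rate = 287.1 mcg/hr ÷ 6.728 mcg/mL = 42.67241 mL/hr
Time remaining = 62.96314 mL ÷ 42.67241 mL/hr = 1.4755 hr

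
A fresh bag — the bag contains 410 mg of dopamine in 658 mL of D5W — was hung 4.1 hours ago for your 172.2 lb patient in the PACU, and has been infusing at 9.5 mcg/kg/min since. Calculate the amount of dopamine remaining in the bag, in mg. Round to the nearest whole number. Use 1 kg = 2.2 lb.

227 mg

Weight = 172.2 lb ÷ 2.2 lb/kg = 78.27273 kg
Dose = 9.5 mcg/kg/min × 78.27273 kg = 743.5909 mcg/min
743.5909 mcg/min × 60 min/hr = 44615.45 mcg/hr
Concentration = 410 mg ÷ 658 mL = 0.6231003 mg/mL = 623.1003 mcg/mL
Rate = 44615.45 mcg/hr ÷ 623.1003 mcg/mL = 71.60236 mL/hr
Volume infused = 71.60236 mL/hr × 4.1 hr = 293.5697 mL
Volume remaining = 658 − 293.5697 = 364.4303 mL
Drug remaining = 364.4303 mL × 623.1003 mcg/mL = 227076.6 mcg = 227.0766 mg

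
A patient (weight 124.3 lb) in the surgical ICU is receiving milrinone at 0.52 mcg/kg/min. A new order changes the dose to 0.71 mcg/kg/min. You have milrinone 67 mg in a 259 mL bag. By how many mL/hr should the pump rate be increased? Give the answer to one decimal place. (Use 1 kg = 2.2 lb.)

2.5 mL/hr

At the current dose:
Weight = 124.3 lb ÷ 2.2 lb/kg = 56.5 kg
Dose = 0.52 mcg/kg/min × 56.5 kg = 29.38 mcg/min
29.38 mcg/min × 60 min/hr = 1762.8 mcg/hr
Concentration = 67 mg ÷ 259 mL = 0.2586873 mg/mL = 258.6873 mcg/mL
Rate = 1762.8 mcg/hr ÷ 258.6873 mcg/mL = 6.814406 mL/hr
At the new dose:
Dose = 0.71 mcg/kg/min × 56.5 kg = 40.115 mcg/min
40.115 mcg/min × 60 min/hr = 2406.9 mcg/hr
Rate = 2406.9 mcg/hr ÷ 258.6873 mcg/mL = 9.304285 mL/hr
Change = 9.304285 − 6.814406 = 2.489879 mL/hr → 2.489879 mL/hr increase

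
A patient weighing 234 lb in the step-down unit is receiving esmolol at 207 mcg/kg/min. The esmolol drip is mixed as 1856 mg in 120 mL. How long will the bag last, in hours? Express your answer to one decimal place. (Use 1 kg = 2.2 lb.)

1.4 hours

Weight = 234 lb ÷ 2.2 lb/kg = 106.3636 kg
Dose = 207 mcg/kg/min × 106.3636 kg = 22017.27 mcg/min
22017.27 mcg/min × 60 min/hr = 1321036 mcg/hr
Concentration = 1856 mg ÷ 120 mL = 15.46667 mg/mL = 15466.67 mcg/mL
Rate = 1321036 mcg/hr ÷ 15466.67 mcg/mL = 85.41183 mL/hr
Duration = 120 mL ÷ 85.41183 mL/hr = 1.404958 hr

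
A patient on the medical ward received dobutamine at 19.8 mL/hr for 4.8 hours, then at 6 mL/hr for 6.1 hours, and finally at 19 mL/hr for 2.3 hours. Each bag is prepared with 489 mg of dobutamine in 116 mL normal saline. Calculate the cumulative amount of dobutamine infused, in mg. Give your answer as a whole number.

Concentration = 489 mg ÷ 116 mL = 4.215517 mg/mL
Stage 1: 19.8 mL/hr × 4.8 hr = 95.04 mL → 95.04 mL × 4.215517 mg/mL = 400.6428 mg
Stage 2: 6 mL/hr × 6.1 hr = 36.6 mL → 36.6 mL × 4.215517 mg/mL = 154.2879 mg
Stage 3: 19 mL/hr × 2.3 hr = 43.7 mL → 43.7 mL × 4.215517 mg/mL = 184.2181 mg
Total = 400.6428 + 154.2879 + 184.2181 = 739.1488 mg

739 mg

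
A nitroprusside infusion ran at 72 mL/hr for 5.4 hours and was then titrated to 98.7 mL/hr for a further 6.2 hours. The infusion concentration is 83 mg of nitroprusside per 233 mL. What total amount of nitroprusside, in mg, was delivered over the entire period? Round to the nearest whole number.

Concentration = 83 mg ÷ 233 mL = 0.3562232 mg/mL
Stage 1: 72 mL/hr × 5.4 hr = 388.8 mL → 388.8 mL × 0.3562232 mg/mL = 138.4996 mg
Stage 2: 98.7 mL/hr × 6.2 hr = 611.94 mL → 611.94 mL × 0.3562232 mg/mL = 217.9872 mg
Total = 138.4996 + 217.9872 = 356.4868 mg

356 mg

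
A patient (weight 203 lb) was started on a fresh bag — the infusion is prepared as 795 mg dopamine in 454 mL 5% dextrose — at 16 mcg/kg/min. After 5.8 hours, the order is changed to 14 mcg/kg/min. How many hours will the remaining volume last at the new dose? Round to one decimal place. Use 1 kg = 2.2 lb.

3.6 hours

Initial rate:
Weight = 203 lb ÷ 2.2 lb/kg = 92.27273 kg
Dose = 16 mcg/kg/min × 92.27273 kg = 1476.364 mcg/min
1476.364 mcg/min × 60 min/hr = 88581.82 mcg/hr
Concentration = 795 mg ÷ 454 mL = 1.751101 mg/mL = 1751.101 mcg/mL
Rate = 88581.82 mcg/hr ÷ 1751.101 mcg/mL = 50.58635 mL/hr
Volume infused so far = 50.58635 mL/hr × 5.8 hr = 293.4008 mL
Volume remaining = 454 − 293.4008 = 160.5992 mL
New rate:
Dose = 14 mcg/kg/min × 92.27273 kg = 1291.818 mcg/min
1291.818 mcg/min × 60 min/hr = 77509.09 mcg/hr
Rate = 77509.09 mcg/hr ÷ 1751.101 mcg/mL = 44.26305 mL/hr
Time remaining = 160.5992 mL ÷ 44.26305 mL/hr = 3.62829 hr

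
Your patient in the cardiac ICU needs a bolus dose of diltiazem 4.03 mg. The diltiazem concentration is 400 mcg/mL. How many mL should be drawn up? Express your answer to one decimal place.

10.1 mL

Concentration = 400 mcg/mL = 0.4 mg/mL
Volume = 4.03 mg ÷ 0.4 mg/mL = 10.075 mL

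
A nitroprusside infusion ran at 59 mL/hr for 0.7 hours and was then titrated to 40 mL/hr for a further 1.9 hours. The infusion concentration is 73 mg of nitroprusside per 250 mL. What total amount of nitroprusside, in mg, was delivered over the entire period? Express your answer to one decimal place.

34.3 mg

Concentration = 73 mg ÷ 250 mL = 0.292 mg/mL
Stage 1: 59 mL/hr × 0.7 hr = 41.3 mL → 41.3 mL × 0.292 mg/mL = 12.0596 mg
Stage 2: 40 mL/hr × 1.9 hr = 76 mL → 76 mL × 0.292 mg/mL = 22.192 mg
Total = 12.0596 + 22.192 = 34.2516 mg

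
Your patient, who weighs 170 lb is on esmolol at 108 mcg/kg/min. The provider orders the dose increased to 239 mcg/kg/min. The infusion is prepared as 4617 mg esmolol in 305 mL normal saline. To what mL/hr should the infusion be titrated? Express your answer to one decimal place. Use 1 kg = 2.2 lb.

Weight = 170 lb ÷ 2.2 lb/kg = 77.27273 kg
Dose = 239 mcg/kg/min × 77.27273 kg = 18468.18 mcg/min
18468.18 mcg/min × 60 min/hr = 1108091 mcg/hr
Concentration = 4617 mg ÷ 305 mL = 15.1377 mg/mL = 15137.7 mcg/mL
Rate = 1108091 mcg/hr ÷ 15137.7 mcg/mL = 73.20072 mL/hr

73.2 mL/hr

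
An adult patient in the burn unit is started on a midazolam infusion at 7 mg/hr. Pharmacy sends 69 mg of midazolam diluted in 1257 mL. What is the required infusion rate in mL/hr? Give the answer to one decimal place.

127.5 mL/hr

Concentration = 69 mg ÷ 1257 mL = 0.0548926 mg/mL
Rate = 7 mg/hr ÷ 0.0548926 mg/mL = 127.5217 mL/hr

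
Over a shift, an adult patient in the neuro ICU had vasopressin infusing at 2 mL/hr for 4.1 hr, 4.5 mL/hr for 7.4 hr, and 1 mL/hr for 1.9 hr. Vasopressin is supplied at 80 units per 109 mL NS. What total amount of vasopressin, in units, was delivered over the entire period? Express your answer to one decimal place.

31.9 units

Concentration = 80 units ÷ 109 mL = 0.733945 units/mL
Stage 1: 2 mL/hr × 4.1 hr = 8.2 mL → 8.2 mL × 0.733945 units/mL = 6.018349 units
Stage 2: 4.5 mL/hr × 7.4 hr = 33.3 mL → 33.3 mL × 0.733945 units/mL = 24.44037 units
Stage 3: 1 mL/hr × 1.9 hr = 1.9 mL → 1.9 mL × 0.733945 units/mL = 1.394495 units
Total = 6.018349 + 24.44037 + 1.394495 = 31.85321 units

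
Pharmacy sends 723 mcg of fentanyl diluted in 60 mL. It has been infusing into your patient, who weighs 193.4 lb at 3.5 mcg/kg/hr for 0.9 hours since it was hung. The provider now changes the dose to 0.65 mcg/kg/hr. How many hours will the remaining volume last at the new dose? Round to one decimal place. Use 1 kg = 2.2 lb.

7.8 hours

Initial rate:
Weight = 193.4 lb ÷ 2.2 lb/kg = 87.90909 kg
Dose = 3.5 mcg/kg/hr × 87.90909 kg = 307.6818 mcg/hr
Concentration = 723 mcg ÷ 60 mL = 12.05 mcg/mL
Rate = 307.6818 mcg/hr ÷ 12.05 mcg/mL = 25.53376 mL/hr
Volume infused so far = 25.53376 mL/hr × 0.9 hr = 22.98038 mL
Volume remaining = 60 − 22.98038 = 37.01962 mL
New rate:
Dose = 0.65 mcg/kg/hr × 87.90909 kg = 57.14091 mcg/hr
Rate = 57.14091 mcg/hr ÷ 12.05 mcg/mL = 4.741984 mL/hr
Time remaining = 37.01962 mL ÷ 4.741984 mL/hr = 7.806778 hr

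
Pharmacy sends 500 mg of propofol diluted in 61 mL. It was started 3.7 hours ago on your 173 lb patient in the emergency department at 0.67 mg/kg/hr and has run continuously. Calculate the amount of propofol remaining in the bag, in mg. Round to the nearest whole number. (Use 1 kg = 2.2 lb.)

Weight = 173 lb ÷ 2.2 lb/kg = 78.63636 kg
Dose = 0.67 mg/kg/hr × 78.63636 kg = 52.68636 mg/hr
Concentration = 500 mg ÷ 61 mL = 8.196721 mg/mL
Rate = 52.68636 mg/hr ÷ 8.196721 mg/mL = 6.427736 mL/hr
Volume infused = 6.427736 mL/hr × 3.7 hr = 23.78262 mL
Volume remaining = 61 − 23.78262 = 37.21738 mL
Drug remaining = 37.21738 mL × 8.196721 mg/mL = 305.0605 mg

305 mg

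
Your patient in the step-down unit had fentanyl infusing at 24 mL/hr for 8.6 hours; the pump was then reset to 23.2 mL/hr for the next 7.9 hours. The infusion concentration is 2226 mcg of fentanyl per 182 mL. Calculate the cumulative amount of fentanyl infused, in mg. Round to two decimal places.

4.77 mg

Concentration = 2226 mcg ÷ 182 mL = 12.23077 mcg/mL
Stage 1: 24 mL/hr × 8.6 hr = 206.4 mL → 206.4 mL × 12.23077 mcg/mL = 2524.431 mcg
Stage 2: 23.2 mL/hr × 7.9 hr = 183.28 mL → 183.28 mL × 12.23077 mcg/mL = 2241.655 mcg
Total = 2524.431 + 2241.655 = 4766.086 mcg = 4.766086 mg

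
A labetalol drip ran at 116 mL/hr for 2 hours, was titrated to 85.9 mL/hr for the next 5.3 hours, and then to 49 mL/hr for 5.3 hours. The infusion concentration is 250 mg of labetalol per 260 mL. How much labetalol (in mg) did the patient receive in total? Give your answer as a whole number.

Concentration = 250 mg ÷ 260 mL = 0.9615385 mg/mL
Stage 1: 116 mL/hr × 2 hr = 232 mL → 232 mL × 0.9615385 mg/mL = 223.0769 mg
Stage 2: 85.9 mL/hr × 5.3 hr = 455.27 mL → 455.27 mL × 0.9615385 mg/mL = 437.7596 mg
Stage 3: 49 mL/hr × 5.3 hr = 259.7 mL → 259.7 mL × 0.9615385 mg/mL = 249.7115 mg
Total = 223.0769 + 437.7596 + 249.7115 = 910.5481 mg

911 mg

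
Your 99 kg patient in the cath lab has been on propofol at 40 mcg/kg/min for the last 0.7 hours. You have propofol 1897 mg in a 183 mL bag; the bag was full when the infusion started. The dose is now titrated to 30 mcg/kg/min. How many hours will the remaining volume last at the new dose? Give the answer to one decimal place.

Initial rate:
Dose = 40 mcg/kg/min × 99 kg = 3960 mcg/min
3960 mcg/min × 60 min/hr = 237600 mcg/hr
Concentration = 1897 mg ÷ 183 mL = 10.36612 mg/mL = 10366.12 mcg/mL
Rate = 237600 mcg/hr ÷ 10366.12 mcg/mL = 22.92082 mL/hr
Volume infused so far = 22.92082 mL/hr × 0.7 hr = 16.04458 mL
Volume remaining = 183 − 16.04458 = 166.9554 mL
New rate:
Dose = 30 mcg/kg/min × 99 kg = 2970 mcg/min
2970 mcg/min × 60 min/hr = 178200 mcg/hr
Rate = 178200 mcg/hr ÷ 10366.12 mcg/mL = 17.19062 mL/hr
Time remaining = 166.9554 mL ÷ 17.19062 mL/hr = 9.712009 hr

9.7 hours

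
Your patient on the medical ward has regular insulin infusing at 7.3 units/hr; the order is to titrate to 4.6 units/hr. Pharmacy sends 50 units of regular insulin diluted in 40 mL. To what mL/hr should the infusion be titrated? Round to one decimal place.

Concentration = 50 units ÷ 40 mL = 1.25 units/mL
Rate = 4.6 units/hr ÷ 1.25 units/mL = 3.68 mL/hr

3.7 mL/hr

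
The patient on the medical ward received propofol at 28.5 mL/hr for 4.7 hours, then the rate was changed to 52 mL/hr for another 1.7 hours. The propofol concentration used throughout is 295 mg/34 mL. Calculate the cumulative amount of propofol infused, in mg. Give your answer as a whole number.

1929 mg

Concentration = 295 mg ÷ 34 mL = 8.676471 mg/mL
Stage 1: 28.5 mL/hr × 4.7 hr = 133.95 mL → 133.95 mL × 8.676471 mg/mL = 1162.213 mg
Stage 2: 52 mL/hr × 1.7 hr = 88.4 mL → 88.4 mL × 8.676471 mg/mL = 767 mg
Total = 1162.213 + 767 = 1929.213 mg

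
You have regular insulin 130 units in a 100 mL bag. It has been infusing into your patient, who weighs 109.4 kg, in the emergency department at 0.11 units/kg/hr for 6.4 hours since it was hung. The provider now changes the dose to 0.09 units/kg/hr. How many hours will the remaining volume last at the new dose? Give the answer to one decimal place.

Initial rate:
Dose = 0.11 units/kg/hr × 109.4 kg = 12.034 units/hr
Concentration = 130 units ÷ 100 mL = 1.3 units/mL
Rate = 12.034 units/hr ÷ 1.3 units/mL = 9.256923 mL/hr
Volume infused so far = 9.256923 mL/hr × 6.4 hr = 59.24431 mL
Volume remaining = 100 − 59.24431 = 40.75569 mL
New rate:
Dose = 0.09 units/kg/hr × 109.4 kg = 9.846 units/hr
Rate = 9.846 units/hr ÷ 1.3 units/mL = 7.573846 mL/hr
Time remaining = 40.75569 mL ÷ 7.573846 mL/hr = 5.381109 hr

5.4 hours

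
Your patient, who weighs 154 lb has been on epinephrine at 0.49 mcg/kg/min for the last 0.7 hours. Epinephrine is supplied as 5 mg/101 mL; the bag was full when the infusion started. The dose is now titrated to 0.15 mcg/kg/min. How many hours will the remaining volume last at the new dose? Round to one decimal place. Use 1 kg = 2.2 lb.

5.6 hours

Initial rate:
Weight = 154 lb ÷ 2.2 lb/kg = 70 kg
Dose = 0.49 mcg/kg/min × 70 kg = 34.3 mcg/min
34.3 mcg/min × 60 min/hr = 2058 mcg/hr
Concentration = 5 mg ÷ 101 mL = 0.04950495 mg/mL = 49.50495 mcg/mL
Rate = 2058 mcg/hr ÷ 49.50495 mcg/mL = 41.5716 mL/hr
Volume infused so far = 41.5716 mL/hr × 0.7 hr = 29.10012 mL
Volume remaining = 101 − 29.10012 = 71.89988 mL
New rate:
Dose = 0.15 mcg/kg/min × 70 kg = 10.5 mcg/min
10.5 mcg/min × 60 min/hr = 630 mcg/hr
Rate = 630 mcg/hr ÷ 49.50495 mcg/mL = 12.726 mL/hr
Time remaining = 71.89988 mL ÷ 12.726 mL/hr = 5.649841 hr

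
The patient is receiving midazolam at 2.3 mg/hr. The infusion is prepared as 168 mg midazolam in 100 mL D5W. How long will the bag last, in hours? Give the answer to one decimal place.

73.0 hours

Concentration = 168 mg ÷ 100 mL = 1.68 mg/mL
Rate = 2.3 mg/hr ÷ 1.68 mg/mL = 1.369048 mL/hr
Duration = 100 mL ÷ 1.369048 mL/hr = 73.04348 hr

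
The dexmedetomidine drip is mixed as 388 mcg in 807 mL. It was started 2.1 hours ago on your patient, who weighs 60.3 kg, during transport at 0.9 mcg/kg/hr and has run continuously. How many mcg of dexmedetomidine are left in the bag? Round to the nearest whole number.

Dose = 0.9 mcg/kg/hr × 60.3 kg = 54.27 mcg/hr
Concentration = 388 mcg ÷ 807 mL = 0.4807931 mcg/mL
Rate = 54.27 mcg/hr ÷ 0.4807931 mcg/mL = 112.876 mL/hr
Volume infused = 112.876 mL/hr × 2.1 hr = 237.0396 mL
Volume remaining = 807 − 237.0396 = 569.9604 mL
Drug remaining = 569.9604 mL × 0.4807931 mcg/mL = 274.033 mcg

274 mcg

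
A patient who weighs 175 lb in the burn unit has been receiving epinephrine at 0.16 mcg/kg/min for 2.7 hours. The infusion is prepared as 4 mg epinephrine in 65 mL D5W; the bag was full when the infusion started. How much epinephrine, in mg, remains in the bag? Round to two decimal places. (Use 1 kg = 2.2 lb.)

1.94 mg

Weight = 175 lb ÷ 2.2 lb/kg = 79.54545 kg
Dose = 0.16 mcg/kg/min × 79.54545 kg = 12.72727 mcg/min
12.72727 mcg/min × 60 min/hr = 763.6364 mcg/hr
Concentration = 4 mg ÷ 65 mL = 0.06153846 mg/mL = 61.53846 mcg/mL
Rate = 763.6364 mcg/hr ÷ 61.53846 mcg/mL = 12.40909 mL/hr
Volume infused = 12.40909 mL/hr × 2.7 hr = 33.50455 mL
Volume remaining = 65 − 33.50455 = 31.49545 mL
Drug remaining = 31.49545 mL × 61.53846 mcg/mL = 1938.182 mcg = 1.938182 mg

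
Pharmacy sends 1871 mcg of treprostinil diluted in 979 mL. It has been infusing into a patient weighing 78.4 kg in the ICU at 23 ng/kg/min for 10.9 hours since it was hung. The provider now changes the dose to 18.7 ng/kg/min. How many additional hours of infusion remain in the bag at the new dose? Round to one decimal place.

Initial rate:
Dose = 23 ng/kg/min × 78.4 kg = 1803.2 ng/min
1803.2 ng/min × 60 min/hr = 108192 ng/hr
Concentration = 1871 mcg ÷ 979 mL = 1.911134 mcg/mL = 1911.134 ng/mL
Rate = 108192 ng/hr ÷ 1911.134 ng/mL = 56.61142 mL/hr
Volume infused so far = 56.61142 mL/hr × 10.9 hr = 617.0645 mL
Volume remaining = 979 − 617.0645 = 361.9355 mL
New rate:
Dose = 18.7 ng/kg/min × 78.4 kg = 1466.08 ng/min
1466.08 ng/min × 60 min/hr = 87964.8 ng/hr
Rate = 87964.8 ng/hr ÷ 1911.134 ng/mL = 46.02755 mL/hr
Time remaining = 361.9355 mL ÷ 46.02755 mL/hr = 7.863454 hr

7.9 hours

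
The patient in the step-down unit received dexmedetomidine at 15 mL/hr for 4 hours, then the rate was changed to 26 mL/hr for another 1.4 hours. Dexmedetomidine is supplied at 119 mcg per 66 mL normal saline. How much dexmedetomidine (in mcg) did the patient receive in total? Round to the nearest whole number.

174 mcg

Concentration = 119 mcg ÷ 66 mL = 1.80303 mcg/mL
Stage 1: 15 mL/hr × 4 hr = 60 mL → 60 mL × 1.80303 mcg/mL = 108.1818 mcg
Stage 2: 26 mL/hr × 1.4 hr = 36.4 mL → 36.4 mL × 1.80303 mcg/mL = 65.6303 mcg
Total = 108.1818 + 65.6303 = 173.8121 mcg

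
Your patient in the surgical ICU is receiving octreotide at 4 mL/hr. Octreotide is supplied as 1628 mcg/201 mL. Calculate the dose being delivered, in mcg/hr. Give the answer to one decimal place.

Concentration = 1628 mcg ÷ 201 mL = 8.099502 mcg/mL
Drug rate = 4 mL/hr × 8.099502 mcg/mL = 32.39801 mcg/hr

32.4 mcg/hr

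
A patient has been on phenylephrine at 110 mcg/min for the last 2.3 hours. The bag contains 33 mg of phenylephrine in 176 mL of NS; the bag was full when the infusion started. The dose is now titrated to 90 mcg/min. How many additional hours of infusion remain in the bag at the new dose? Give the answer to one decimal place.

Initial rate:
110 mcg/min × 60 min/hr = 6600 mcg/hr
Concentration = 33 mg ÷ 176 mL = 0.1875 mg/mL = 187.5 mcg/mL
Rate = 6600 mcg/hr ÷ 187.5 mcg/mL = 35.2 mL/hr
Volume infused so far = 35.2 mL/hr × 2.3 hr = 80.96 mL
Volume remaining = 176 − 80.96 = 95.04 mL
New rate:
90 mcg/min × 60 min/hr = 5400 mcg/hr
Rate = 5400 mcg/hr ÷ 187.5 mcg/mL = 28.8 mL/hr
Time remaining = 95.04 mL ÷ 28.8 mL/hr = 3.3 hr

3.3 hours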